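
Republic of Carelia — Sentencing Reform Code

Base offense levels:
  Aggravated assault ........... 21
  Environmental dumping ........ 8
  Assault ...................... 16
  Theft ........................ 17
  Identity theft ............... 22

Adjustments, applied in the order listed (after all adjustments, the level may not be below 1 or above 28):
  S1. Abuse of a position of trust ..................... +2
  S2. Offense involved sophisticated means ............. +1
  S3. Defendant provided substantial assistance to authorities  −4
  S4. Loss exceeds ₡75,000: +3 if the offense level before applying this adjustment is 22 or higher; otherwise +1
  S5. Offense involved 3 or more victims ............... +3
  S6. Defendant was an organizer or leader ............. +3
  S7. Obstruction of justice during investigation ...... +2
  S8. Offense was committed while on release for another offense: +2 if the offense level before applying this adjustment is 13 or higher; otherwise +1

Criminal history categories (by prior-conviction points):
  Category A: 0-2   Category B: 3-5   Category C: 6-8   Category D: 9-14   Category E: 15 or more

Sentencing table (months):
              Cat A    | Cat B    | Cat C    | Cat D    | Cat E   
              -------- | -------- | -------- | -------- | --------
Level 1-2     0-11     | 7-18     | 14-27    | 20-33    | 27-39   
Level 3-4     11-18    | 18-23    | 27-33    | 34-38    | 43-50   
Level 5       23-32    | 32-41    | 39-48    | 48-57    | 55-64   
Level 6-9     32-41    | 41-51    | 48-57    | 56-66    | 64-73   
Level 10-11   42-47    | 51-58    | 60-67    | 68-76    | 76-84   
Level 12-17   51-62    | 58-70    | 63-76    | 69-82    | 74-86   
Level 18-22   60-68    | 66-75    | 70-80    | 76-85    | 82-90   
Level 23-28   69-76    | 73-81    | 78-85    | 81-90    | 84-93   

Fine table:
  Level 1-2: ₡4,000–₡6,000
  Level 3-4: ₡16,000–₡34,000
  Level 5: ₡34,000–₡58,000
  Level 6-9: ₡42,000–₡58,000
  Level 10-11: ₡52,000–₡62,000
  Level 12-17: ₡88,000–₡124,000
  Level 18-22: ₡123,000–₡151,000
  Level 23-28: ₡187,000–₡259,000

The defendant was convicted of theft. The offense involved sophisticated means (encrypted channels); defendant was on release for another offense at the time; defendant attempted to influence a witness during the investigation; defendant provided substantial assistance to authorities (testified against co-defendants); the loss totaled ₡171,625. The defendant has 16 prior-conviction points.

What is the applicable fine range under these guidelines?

Base offense level for theft: 17.
S1 does not apply.
S2 applies: 17 + 1 = 18.
S3 applies: 18 − 4 = 14.
S4 applies (level before this adjustment is 14 < 22, so +1): 14 + 1 = 15.
S5 does not apply.
S6 does not apply.
S7 applies: 15 + 2 = 17.
S8 applies (level before this adjustment is 17 ≥ 13, so +2): 17 + 2 = 19.
Final offense level: 19.
Level 19 falls in the 18-22 band.
Fine table: Level 18-22 → ₡123,000–₡151,000.

₡123,000–₡151,000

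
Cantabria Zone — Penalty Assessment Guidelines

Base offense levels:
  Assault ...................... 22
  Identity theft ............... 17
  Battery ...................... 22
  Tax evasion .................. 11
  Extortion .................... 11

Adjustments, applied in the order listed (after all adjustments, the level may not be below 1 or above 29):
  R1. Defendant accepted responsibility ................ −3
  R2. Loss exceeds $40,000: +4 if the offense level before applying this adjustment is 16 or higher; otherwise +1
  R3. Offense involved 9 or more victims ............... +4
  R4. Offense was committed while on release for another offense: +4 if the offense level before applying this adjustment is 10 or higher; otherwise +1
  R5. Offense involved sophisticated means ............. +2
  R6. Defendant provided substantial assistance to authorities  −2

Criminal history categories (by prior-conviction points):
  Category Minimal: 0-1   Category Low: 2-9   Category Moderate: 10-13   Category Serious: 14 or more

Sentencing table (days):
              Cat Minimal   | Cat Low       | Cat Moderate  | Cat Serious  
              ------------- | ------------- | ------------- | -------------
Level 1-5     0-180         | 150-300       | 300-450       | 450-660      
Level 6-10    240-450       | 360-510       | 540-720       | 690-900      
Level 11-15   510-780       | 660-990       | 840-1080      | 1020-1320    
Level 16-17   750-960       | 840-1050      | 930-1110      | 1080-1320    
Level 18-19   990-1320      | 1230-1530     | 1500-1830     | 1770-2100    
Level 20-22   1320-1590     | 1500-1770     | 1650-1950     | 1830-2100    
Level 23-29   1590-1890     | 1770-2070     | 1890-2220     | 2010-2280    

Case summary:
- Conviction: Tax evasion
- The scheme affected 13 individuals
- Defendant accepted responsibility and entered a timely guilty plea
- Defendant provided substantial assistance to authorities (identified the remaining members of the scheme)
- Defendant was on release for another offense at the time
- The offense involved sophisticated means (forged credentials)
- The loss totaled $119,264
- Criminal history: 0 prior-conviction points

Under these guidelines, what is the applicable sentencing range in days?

Base offense level for tax evasion: 11.
R1 applies: 11 − 3 = 8.
R2 applies (level before this adjustment is 8 < 16, so +1): 8 + 1 = 9.
R3 applies: 9 + 4 = 13.
R4 applies (level before this adjustment is 13 ≥ 10, so +4): 13 + 4 = 17.
R5 applies: 17 + 2 = 19.
R6 applies: 19 − 2 = 17.
Final offense level: 17.
Criminal history: 0 prior points → Category Minimal (0-1).
Level 17 falls in the 16-17 band.
Grid: Level 16-17 × Category Minimal = 750-960 days.

750-960 days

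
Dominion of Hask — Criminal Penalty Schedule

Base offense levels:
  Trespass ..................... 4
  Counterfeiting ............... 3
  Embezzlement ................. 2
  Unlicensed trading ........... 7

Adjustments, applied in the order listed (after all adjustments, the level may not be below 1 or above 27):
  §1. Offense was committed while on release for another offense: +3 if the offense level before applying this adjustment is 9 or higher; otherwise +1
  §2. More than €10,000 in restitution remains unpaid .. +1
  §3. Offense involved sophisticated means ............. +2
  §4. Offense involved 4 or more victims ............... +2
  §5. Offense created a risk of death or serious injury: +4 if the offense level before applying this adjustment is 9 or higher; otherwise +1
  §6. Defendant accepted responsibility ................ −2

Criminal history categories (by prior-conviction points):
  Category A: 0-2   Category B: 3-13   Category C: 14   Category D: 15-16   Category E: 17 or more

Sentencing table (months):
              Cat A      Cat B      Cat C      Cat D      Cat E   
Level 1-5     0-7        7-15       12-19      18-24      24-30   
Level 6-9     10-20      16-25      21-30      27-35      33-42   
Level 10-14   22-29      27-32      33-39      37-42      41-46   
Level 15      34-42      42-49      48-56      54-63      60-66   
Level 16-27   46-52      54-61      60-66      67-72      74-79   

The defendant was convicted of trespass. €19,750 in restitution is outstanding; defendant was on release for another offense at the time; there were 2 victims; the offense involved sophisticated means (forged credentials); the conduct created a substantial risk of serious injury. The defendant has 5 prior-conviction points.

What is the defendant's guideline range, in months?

Base offense level for trespass: 4.
§1 applies (level before this adjustment is 4 < 9, so +1): 4 + 1 = 5.
§2 applies: 5 + 1 = 6.
§3 applies: 6 + 2 = 8.
§5 applies (level before this adjustment is 8 < 9, so +1): 8 + 1 = 9.
§6 does not apply.
Final offense level: 9.
Criminal history: 5 prior points → Category B (3-13).
Level 9 falls in the 6-9 band.
Grid: Level 6-9 × Category B = 16-25 months.

16-25 months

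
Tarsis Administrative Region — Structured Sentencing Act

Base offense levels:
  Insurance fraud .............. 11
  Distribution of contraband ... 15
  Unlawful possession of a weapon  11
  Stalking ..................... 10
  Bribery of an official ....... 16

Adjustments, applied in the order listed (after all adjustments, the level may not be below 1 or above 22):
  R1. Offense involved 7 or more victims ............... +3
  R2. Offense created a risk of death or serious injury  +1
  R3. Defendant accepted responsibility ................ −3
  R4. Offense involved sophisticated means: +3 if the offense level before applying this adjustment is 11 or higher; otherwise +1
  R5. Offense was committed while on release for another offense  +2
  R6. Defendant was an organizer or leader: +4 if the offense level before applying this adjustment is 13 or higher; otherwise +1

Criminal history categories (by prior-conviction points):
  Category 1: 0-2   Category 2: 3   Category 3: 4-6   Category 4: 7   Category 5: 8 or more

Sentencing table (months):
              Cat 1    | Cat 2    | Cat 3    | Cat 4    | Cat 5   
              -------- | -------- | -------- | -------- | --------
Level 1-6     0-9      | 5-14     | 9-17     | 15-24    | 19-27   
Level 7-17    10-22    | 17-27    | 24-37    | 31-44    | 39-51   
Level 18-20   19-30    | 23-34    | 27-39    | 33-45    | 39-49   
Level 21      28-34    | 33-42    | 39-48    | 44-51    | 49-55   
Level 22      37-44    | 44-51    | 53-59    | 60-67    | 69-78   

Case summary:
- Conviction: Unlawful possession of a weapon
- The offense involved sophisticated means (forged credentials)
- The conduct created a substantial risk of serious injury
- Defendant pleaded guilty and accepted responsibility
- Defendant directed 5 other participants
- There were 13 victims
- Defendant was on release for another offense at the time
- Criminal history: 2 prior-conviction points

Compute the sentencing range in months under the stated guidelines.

28-34 months

Base offense level for unlawful possession of a weapon: 11.
R1 applies: 11 + 3 = 14.
R2 applies: 14 + 1 = 15.
R3 applies: 15 − 3 = 12.
R4 applies (level before this adjustment is 12 ≥ 11, so +3): 12 + 3 = 15.
R5 applies: 15 + 2 = 17.
R6 applies (level before this adjustment is 17 ≥ 13, so +4): 17 + 4 = 21.
Final offense level: 21.
Criminal history: 2 prior points → Category 1 (0-2).
Level 21 falls in the 21 band.
Grid: Level 21 × Category 1 = 28-34 months.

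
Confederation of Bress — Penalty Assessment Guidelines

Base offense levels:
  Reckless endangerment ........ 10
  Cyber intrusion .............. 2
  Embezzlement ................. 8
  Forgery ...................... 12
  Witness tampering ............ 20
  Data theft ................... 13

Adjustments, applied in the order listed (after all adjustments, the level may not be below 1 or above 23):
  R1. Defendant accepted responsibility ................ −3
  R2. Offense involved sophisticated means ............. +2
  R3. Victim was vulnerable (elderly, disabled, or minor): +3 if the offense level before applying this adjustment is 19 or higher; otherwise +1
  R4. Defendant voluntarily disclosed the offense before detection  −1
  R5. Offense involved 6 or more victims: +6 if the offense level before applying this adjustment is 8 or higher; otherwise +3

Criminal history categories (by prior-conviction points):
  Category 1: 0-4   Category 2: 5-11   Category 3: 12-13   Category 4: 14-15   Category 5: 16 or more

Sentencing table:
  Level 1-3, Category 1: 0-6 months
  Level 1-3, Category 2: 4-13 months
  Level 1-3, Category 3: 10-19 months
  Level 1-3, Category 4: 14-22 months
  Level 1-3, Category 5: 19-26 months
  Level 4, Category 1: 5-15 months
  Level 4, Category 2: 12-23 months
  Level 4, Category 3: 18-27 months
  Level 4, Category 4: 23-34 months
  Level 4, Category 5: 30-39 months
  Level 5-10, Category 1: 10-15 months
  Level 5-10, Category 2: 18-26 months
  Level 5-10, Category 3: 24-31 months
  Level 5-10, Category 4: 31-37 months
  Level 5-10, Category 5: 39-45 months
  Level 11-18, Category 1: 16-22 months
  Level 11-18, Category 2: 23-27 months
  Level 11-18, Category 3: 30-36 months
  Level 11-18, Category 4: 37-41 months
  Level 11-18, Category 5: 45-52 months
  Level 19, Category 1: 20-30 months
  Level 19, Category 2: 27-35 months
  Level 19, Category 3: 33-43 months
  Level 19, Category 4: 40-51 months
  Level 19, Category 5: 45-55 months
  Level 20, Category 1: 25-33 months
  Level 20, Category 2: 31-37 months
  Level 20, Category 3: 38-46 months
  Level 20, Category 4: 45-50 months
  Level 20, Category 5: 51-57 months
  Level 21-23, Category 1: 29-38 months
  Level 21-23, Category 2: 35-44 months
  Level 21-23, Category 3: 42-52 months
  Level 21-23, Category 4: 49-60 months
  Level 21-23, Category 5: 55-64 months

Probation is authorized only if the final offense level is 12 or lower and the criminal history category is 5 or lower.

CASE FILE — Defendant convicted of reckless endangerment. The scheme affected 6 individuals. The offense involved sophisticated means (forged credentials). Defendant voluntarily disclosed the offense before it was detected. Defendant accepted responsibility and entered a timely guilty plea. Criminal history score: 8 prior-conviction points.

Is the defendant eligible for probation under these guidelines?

Base offense level for reckless endangerment: 10.
R1 applies: 10 − 3 = 7.
R2 applies: 7 + 2 = 9.
R3 does not apply.
R4 applies: 9 − 1 = 8.
R5 applies (level before this adjustment is 8 ≥ 8, so +6): 8 + 6 = 14.
Final offense level: 14.
Criminal history: 8 prior points → Category 2 (5-11).
Level 14 falls in the 11-18 band.
Grid: Level 11-18 × Category 2 = 23-27 months.
Probation check: level 14 > 12 and category 2 ≤ 5 → not eligible.

No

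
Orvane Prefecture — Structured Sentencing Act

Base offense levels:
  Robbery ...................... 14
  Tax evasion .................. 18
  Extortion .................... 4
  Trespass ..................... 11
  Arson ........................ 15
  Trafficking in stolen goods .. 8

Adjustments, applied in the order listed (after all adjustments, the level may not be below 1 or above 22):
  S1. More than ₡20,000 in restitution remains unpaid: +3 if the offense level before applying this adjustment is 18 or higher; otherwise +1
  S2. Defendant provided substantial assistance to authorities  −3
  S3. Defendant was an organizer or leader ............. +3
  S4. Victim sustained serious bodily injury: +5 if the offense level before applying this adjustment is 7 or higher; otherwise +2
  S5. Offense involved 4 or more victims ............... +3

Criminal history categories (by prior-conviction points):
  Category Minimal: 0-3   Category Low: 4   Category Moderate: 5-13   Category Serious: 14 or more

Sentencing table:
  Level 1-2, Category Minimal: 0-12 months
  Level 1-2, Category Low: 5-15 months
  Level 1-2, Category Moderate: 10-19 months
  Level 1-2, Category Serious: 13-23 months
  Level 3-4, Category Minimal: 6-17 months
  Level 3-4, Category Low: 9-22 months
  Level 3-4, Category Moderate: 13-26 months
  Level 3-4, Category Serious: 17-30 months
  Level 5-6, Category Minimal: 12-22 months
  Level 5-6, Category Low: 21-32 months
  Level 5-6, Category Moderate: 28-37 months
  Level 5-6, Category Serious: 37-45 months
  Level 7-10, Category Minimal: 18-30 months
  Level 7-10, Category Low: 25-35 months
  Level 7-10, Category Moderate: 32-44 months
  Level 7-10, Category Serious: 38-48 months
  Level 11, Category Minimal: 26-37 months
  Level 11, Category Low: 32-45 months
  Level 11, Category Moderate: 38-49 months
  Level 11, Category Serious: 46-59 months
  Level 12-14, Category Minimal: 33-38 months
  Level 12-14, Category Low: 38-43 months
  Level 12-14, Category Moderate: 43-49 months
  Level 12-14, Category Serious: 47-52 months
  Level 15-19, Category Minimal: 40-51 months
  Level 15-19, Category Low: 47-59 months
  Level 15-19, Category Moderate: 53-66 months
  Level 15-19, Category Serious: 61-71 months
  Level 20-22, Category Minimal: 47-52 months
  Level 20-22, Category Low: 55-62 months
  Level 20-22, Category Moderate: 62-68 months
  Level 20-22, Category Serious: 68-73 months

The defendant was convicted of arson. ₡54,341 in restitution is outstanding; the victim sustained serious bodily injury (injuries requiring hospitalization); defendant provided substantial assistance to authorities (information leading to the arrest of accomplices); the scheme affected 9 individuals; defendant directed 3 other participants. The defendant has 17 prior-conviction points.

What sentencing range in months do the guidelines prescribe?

68-73 months

Base offense level for arson: 15.
S1 applies (level before this adjustment is 15 < 18, so +1): 15 + 1 = 16.
S2 applies: 16 − 3 = 13.
S3 applies: 13 + 3 = 16.
S4 applies (level before this adjustment is 16 ≥ 7, so +5): 16 + 5 = 21.
S5 applies: 21 + 3 = 24.
Level 24 exceeds the maximum of 22; capped at 22.
Final offense level: 22.
Criminal history: 17 prior points → Category Serious (14+).
Level 22 falls in the 20-22 band.
Grid: Level 20-22 × Category Serious = 68-73 months.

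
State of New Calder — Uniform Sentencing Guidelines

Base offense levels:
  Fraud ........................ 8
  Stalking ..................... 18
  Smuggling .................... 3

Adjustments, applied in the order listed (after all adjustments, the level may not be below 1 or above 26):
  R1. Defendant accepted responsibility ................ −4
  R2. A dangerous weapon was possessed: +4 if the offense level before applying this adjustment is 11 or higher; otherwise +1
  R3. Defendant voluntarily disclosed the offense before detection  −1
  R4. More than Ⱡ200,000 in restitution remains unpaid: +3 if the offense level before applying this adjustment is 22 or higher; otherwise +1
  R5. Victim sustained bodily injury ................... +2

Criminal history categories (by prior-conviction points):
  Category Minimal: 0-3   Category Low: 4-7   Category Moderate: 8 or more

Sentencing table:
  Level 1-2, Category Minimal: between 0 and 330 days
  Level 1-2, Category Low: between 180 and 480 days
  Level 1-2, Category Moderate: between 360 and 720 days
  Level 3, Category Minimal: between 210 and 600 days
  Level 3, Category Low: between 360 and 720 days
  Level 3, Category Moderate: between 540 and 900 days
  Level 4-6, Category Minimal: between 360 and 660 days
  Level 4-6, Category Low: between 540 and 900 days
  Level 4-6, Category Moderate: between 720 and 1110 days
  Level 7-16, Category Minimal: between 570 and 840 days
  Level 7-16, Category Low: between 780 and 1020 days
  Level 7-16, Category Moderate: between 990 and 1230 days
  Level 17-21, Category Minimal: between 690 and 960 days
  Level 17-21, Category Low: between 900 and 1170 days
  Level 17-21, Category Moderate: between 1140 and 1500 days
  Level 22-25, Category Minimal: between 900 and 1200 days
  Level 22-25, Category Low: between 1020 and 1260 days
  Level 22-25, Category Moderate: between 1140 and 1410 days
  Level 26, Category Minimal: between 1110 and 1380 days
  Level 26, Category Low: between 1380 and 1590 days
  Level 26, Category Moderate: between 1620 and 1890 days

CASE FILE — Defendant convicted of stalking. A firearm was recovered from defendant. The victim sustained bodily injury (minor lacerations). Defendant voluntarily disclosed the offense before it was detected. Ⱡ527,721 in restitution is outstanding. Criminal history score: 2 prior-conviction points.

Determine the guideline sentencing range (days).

900-1200 days

Base offense level for stalking: 18.
R1 does not apply.
R2 applies (level before this adjustment is 18 ≥ 11, so +4): 18 + 4 = 22.
R3 applies: 22 − 1 = 21.
R4 applies (level before this adjustment is 21 < 22, so +1): 21 + 1 = 22.
R5 applies: 22 + 2 = 24.
Final offense level: 24.
Criminal history: 2 prior points → Category Minimal (0-3).
Level 24 falls in the 22-25 band.
Grid: Level 22-25 × Category Minimal = 900-1200 days.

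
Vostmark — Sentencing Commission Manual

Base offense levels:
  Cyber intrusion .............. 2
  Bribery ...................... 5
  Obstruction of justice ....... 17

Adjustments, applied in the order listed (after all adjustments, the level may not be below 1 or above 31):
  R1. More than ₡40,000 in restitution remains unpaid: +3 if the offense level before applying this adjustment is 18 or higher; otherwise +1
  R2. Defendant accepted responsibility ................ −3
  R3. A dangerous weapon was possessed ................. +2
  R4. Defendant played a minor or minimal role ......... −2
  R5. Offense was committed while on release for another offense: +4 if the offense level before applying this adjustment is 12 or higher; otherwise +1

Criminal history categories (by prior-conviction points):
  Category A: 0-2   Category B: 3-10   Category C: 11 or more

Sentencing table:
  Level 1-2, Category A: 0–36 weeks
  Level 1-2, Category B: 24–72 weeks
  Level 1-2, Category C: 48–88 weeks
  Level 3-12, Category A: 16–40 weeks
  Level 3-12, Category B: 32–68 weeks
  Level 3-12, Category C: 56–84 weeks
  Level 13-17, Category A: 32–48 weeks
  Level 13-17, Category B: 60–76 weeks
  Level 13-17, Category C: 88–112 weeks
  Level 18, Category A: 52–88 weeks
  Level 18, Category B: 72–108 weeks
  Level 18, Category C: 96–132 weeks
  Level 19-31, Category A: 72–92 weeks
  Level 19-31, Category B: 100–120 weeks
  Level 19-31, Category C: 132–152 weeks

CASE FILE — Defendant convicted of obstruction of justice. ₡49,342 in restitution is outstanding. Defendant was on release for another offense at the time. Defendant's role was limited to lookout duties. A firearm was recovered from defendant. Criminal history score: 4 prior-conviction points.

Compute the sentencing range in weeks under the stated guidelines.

100-120 weeks

Base offense level for obstruction of justice: 17.
R1 applies (level before this adjustment is 17 < 18, so +1): 17 + 1 = 18.
R3 applies: 18 + 2 = 20.
R4 applies: 20 − 2 = 18.
R5 applies (level before this adjustment is 18 ≥ 12, so +4): 18 + 4 = 22.
Final offense level: 22.
Criminal history: 4 prior points → Category B (3-10).
Level 22 falls in the 19-31 band.
Grid: Level 19-31 × Category B = 100-120 weeks.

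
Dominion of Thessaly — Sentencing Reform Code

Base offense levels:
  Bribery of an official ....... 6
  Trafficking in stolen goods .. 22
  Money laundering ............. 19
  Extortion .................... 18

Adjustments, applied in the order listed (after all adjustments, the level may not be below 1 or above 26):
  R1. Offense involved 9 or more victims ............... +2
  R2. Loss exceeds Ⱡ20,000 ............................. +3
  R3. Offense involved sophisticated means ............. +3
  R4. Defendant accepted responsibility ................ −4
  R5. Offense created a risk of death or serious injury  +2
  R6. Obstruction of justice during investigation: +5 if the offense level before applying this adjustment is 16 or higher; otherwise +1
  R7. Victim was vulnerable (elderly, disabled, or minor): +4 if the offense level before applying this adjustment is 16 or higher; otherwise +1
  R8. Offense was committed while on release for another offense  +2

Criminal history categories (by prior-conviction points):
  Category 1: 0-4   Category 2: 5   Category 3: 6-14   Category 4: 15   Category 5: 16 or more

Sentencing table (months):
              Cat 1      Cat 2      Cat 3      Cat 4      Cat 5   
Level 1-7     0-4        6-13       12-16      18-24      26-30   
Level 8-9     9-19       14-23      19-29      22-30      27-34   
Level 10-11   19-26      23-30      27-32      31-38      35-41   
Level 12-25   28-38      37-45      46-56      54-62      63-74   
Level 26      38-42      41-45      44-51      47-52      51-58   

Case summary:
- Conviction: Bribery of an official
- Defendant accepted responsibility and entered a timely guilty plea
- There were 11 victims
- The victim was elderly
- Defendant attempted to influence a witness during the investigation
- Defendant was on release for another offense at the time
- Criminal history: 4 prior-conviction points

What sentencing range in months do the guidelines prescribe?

9-19 months

Base offense level for bribery of an official: 6.
R1 applies: 6 + 2 = 8.
R2 does not apply.
R3 does not apply.
R4 applies: 8 − 4 = 4.
R5 does not apply.
R6 applies (level before this adjustment is 4 < 16, so +1): 4 + 1 = 5.
R7 applies (level before this adjustment is 5 < 16, so +1): 5 + 1 = 6.
R8 applies: 6 + 2 = 8.
Final offense level: 8.
Criminal history: 4 prior points → Category 1 (0-4).
Level 8 falls in the 8-9 band.
Grid: Level 8-9 × Category 1 = 9-19 months.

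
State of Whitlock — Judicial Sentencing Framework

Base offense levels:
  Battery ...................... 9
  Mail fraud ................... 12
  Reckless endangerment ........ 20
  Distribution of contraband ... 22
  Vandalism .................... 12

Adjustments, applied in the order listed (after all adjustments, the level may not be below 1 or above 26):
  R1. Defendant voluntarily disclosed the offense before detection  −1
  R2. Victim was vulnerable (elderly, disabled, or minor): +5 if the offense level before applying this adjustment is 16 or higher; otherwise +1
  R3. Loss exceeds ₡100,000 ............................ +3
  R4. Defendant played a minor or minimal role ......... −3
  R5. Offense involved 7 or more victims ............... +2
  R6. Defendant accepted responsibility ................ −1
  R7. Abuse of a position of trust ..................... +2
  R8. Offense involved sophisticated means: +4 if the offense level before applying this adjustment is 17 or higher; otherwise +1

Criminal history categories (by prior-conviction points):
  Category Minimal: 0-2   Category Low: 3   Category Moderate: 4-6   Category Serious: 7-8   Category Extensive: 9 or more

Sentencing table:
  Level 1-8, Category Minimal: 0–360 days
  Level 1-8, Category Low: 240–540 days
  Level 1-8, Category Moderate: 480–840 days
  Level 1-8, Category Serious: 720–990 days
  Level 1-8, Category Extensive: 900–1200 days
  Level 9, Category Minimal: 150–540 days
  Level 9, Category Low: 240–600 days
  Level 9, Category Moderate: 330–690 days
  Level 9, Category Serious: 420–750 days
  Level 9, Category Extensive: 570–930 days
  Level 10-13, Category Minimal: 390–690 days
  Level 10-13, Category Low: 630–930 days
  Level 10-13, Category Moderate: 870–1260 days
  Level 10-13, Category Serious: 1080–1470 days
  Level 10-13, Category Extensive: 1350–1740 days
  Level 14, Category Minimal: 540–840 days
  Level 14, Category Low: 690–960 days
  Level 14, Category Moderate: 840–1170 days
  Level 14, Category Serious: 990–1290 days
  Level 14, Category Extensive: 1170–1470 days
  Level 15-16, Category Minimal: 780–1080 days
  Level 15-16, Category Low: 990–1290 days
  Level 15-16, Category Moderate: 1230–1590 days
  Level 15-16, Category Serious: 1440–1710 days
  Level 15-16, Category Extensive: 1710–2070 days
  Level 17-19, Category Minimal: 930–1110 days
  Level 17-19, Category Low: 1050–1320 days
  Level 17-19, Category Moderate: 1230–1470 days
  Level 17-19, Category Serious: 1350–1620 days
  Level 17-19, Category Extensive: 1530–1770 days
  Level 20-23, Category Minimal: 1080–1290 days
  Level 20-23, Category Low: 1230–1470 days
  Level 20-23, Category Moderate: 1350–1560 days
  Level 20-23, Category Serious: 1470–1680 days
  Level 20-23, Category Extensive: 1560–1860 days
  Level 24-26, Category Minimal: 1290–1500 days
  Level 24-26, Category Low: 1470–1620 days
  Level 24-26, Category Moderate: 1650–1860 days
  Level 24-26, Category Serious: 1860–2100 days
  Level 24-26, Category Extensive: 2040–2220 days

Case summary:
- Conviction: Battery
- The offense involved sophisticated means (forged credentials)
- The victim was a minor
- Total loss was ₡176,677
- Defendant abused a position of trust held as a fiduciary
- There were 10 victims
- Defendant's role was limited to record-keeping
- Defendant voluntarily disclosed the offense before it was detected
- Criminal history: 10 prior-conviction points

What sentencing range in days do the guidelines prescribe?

Base offense level for battery: 9.
R1 applies: 9 − 1 = 8.
R2 applies (level before this adjustment is 8 < 16, so +1): 8 + 1 = 9.
R3 applies: 9 + 3 = 12.
R4 applies: 12 − 3 = 9.
R5 applies: 9 + 2 = 11.
R7 applies: 11 + 2 = 13.
R8 applies (level before this adjustment is 13 < 17, so +1): 13 + 1 = 14.
Final offense level: 14.
Criminal history: 10 prior points → Category Extensive (9+).
Level 14 falls in the 14 band.
Grid: Level 14 × Category Extensive = 1170-1470 days.

1170-1470 days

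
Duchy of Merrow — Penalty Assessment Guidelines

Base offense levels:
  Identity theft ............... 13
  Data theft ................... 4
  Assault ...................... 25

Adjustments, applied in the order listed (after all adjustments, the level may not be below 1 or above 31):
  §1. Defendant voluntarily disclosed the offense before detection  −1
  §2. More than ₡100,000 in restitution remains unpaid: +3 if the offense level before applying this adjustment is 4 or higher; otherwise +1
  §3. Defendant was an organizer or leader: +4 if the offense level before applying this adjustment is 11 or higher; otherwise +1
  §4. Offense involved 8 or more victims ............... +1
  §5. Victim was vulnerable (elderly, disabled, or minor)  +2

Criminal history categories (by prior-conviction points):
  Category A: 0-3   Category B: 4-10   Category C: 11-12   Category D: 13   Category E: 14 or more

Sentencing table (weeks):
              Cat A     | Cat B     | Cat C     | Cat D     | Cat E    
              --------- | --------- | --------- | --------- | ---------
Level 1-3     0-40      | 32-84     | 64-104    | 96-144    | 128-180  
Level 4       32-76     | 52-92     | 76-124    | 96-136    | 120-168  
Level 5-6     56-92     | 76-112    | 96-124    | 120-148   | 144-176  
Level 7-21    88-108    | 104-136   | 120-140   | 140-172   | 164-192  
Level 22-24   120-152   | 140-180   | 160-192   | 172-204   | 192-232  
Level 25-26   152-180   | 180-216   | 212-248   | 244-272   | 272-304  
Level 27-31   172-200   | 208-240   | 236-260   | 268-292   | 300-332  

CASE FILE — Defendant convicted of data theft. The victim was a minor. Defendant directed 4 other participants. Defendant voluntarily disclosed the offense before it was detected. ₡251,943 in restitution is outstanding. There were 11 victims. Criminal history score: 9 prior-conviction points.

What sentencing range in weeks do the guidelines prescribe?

Base offense level for data theft: 4.
§1 applies: 4 − 1 = 3.
§2 applies (level before this adjustment is 3 < 4, so +1): 3 + 1 = 4.
§3 applies (level before this adjustment is 4 < 11, so +1): 4 + 1 = 5.
§4 applies: 5 + 1 = 6.
§5 applies: 6 + 2 = 8.
Final offense level: 8.
Criminal history: 9 prior points → Category B (4-10).
Level 8 falls in the 7-21 band.
Grid: Level 7-21 × Category B = 104-136 weeks.

104-136 weeks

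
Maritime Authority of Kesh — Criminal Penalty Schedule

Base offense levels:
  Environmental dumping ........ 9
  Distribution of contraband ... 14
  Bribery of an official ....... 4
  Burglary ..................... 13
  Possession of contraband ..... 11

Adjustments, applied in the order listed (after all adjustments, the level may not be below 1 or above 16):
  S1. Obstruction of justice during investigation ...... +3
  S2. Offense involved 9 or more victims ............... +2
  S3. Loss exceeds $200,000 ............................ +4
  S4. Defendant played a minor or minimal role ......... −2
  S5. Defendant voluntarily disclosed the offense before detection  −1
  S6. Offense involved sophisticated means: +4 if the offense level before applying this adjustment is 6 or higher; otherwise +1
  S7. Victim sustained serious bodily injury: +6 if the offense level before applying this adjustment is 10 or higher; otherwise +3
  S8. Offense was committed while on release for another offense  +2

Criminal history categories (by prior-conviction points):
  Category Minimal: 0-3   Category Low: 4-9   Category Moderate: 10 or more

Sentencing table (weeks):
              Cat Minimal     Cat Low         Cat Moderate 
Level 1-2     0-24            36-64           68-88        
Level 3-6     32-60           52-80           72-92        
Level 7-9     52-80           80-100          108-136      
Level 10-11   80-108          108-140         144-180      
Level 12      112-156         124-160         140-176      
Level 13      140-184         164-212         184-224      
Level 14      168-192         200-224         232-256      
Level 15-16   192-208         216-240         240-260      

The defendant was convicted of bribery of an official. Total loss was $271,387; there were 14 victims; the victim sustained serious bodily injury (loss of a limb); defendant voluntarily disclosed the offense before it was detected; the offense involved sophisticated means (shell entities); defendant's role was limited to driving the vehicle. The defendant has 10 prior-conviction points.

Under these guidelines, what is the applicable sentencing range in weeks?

Base offense level for bribery of an official: 4.
S2 applies: 4 + 2 = 6.
S3 applies: 6 + 4 = 10.
S4 applies: 10 − 2 = 8.
S5 applies: 8 − 1 = 7.
S6 applies (level before this adjustment is 7 ≥ 6, so +4): 7 + 4 = 11.
S7 applies (level before this adjustment is 11 ≥ 10, so +6): 11 + 6 = 17.
Level 17 exceeds the maximum of 16; capped at 16.
Final offense level: 16.
Criminal history: 10 prior points → Category Moderate (10+).
Level 16 falls in the 15-16 band.
Grid: Level 15-16 × Category Moderate = 240-260 weeks.

240-260 weeks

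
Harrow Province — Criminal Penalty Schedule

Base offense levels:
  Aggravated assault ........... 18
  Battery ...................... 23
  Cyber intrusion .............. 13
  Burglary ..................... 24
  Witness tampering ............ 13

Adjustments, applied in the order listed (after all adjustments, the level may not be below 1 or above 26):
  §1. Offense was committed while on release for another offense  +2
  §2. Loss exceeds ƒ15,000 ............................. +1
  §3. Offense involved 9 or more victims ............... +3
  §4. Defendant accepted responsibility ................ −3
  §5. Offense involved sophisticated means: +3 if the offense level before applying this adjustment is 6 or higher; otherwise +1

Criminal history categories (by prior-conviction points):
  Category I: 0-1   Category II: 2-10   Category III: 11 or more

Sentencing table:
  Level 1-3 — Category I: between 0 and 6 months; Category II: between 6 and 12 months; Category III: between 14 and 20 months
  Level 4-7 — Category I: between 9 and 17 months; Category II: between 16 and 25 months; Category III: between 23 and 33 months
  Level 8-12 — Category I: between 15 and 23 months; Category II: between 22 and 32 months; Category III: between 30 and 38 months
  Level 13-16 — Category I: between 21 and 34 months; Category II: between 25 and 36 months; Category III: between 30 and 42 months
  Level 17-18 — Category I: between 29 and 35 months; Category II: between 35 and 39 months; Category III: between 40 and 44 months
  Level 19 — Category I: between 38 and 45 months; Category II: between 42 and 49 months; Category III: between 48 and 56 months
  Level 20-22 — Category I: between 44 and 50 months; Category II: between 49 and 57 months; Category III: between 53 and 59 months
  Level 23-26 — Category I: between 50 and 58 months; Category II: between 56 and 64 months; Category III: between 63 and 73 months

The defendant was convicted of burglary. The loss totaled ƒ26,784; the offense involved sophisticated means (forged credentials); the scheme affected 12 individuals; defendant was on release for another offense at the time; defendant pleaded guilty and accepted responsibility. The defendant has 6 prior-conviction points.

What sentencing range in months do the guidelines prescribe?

56-64 months

Base offense level for burglary: 24.
§1 applies: 24 + 2 = 26.
§2 applies: 26 + 1 = 27.
§3 applies: 27 + 3 = 30.
§4 applies: 30 − 3 = 27.
§5 applies (level before this adjustment is 27 ≥ 6, so +3): 27 + 3 = 30.
Level 30 exceeds the maximum of 26; capped at 26.
Final offense level: 26.
Criminal history: 6 prior points → Category II (2-10).
Level 26 falls in the 23-26 band.
Grid: Level 23-26 × Category II = 56-64 months.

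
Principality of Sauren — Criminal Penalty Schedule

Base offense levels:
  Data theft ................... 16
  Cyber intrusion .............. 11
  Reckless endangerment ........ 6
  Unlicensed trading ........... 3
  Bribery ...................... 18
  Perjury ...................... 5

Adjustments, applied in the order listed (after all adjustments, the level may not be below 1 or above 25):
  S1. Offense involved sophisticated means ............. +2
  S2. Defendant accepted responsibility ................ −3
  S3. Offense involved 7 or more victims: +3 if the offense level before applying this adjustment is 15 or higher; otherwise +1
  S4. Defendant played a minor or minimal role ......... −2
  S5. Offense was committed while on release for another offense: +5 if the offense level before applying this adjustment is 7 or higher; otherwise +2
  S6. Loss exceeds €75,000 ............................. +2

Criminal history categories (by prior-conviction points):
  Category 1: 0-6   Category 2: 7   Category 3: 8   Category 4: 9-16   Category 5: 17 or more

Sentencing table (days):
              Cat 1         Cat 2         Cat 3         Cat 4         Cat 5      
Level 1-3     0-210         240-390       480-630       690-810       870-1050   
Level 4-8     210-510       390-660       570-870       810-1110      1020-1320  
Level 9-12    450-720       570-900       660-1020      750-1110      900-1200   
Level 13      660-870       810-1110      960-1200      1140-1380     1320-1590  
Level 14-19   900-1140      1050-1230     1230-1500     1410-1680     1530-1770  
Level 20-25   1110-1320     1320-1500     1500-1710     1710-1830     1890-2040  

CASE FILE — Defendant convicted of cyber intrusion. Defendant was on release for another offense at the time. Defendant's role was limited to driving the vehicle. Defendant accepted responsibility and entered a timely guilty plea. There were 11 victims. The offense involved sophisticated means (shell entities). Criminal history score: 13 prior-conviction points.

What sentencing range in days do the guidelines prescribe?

1410-1680 days

Base offense level for cyber intrusion: 11.
S1 applies: 11 + 2 = 13.
S2 applies: 13 − 3 = 10.
S3 applies (level before this adjustment is 10 < 15, so +1): 10 + 1 = 11.
S4 applies: 11 − 2 = 9.
S5 applies (level before this adjustment is 9 ≥ 7, so +5): 9 + 5 = 14.
Final offense level: 14.
Criminal history: 13 prior points → Category 4 (9-16).
Level 14 falls in the 14-19 band.
Grid: Level 14-19 × Category 4 = 1410-1680 days.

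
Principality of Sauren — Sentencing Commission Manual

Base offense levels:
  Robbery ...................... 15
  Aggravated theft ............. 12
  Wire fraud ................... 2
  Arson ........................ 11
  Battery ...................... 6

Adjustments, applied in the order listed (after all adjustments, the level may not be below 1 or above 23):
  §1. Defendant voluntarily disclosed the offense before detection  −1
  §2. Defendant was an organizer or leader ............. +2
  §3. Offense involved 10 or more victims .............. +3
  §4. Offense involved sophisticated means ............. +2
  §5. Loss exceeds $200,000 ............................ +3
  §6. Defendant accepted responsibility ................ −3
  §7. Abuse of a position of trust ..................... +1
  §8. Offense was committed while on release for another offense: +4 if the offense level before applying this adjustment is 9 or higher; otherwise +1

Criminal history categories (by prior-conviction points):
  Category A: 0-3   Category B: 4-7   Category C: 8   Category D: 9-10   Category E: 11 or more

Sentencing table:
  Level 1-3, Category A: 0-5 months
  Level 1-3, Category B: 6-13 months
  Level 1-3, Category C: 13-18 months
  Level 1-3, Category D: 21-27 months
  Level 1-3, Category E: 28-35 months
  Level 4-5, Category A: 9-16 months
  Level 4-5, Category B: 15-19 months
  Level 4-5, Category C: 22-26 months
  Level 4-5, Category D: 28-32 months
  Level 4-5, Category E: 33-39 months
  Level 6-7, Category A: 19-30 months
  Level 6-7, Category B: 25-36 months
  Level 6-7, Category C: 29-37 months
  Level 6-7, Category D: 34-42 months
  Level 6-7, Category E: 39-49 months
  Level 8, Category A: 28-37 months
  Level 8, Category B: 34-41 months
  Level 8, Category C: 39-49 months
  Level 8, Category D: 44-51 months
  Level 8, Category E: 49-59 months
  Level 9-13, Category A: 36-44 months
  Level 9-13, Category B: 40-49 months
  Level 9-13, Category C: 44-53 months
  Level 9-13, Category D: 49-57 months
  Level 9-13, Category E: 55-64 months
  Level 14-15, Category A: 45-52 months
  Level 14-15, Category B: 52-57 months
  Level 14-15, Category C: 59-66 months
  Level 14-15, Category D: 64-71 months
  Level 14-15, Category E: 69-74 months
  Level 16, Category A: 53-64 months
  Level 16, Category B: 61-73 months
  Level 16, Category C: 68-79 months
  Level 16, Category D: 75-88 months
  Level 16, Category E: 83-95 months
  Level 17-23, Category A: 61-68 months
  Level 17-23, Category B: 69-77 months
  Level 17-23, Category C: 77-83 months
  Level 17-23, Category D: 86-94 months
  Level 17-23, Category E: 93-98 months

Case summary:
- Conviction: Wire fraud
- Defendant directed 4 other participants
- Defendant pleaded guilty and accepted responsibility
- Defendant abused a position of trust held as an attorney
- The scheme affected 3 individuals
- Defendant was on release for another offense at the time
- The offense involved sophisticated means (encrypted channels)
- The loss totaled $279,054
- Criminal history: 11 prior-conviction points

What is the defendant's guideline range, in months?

49-59 months

Base offense level for wire fraud: 2.
§1 does not apply.
§2 applies: 2 + 2 = 4.
§4 applies: 4 + 2 = 6.
§5 applies: 6 + 3 = 9.
§6 applies: 9 − 3 = 6.
§7 applies: 6 + 1 = 7.
§8 applies (level before this adjustment is 7 < 9, so +1): 7 + 1 = 8.
Final offense level: 8.
Criminal history: 11 prior points → Category E (11+).
Level 8 falls in the 8 band.
Grid: Level 8 × Category E = 49-59 months.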